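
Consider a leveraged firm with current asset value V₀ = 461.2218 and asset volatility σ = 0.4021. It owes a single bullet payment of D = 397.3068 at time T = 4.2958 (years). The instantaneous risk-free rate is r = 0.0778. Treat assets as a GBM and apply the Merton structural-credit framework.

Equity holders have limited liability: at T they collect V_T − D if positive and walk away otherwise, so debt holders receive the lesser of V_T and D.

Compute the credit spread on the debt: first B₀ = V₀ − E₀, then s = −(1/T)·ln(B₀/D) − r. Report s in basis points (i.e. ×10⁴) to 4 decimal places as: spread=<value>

With assets at 461.2218 and a single debt payment of 397.3068 at 4.2958 years:
d₁ = [ln(V₀/D) + (r + σ²/2)T] / (σ√T)
   = [ln(461.2218/397.3068) + (0.0778 + 0.5·0.4021²)·4.2958] / (0.4021·√4.2958)
   = [0.149170 + 0.681495] / 0.833405 = 0.996713
d₂ = d₁ − σ√T = 0.996713 − 0.833405 = 0.163308
N(d₁) = 0.840548,  N(d₂) = 0.564862,  e^(−rT) = 0.715901
E₀ = V₀·N(d₁) − D·e^(−rT)·N(d₂)
   = 461.2218·0.840548 − 397.3068·0.715901·0.564862 = 227.014047
B₀ = V₀ − E₀ = 461.2218 − 227.014047 = 234.207753
spread = −(1/T)·ln(B₀/D) − r = −(1/4.2958)·ln(234.207753/397.3068) − 0.0778 = 0.04522720
in basis points: 0.04522720 × 10⁴ = 452.2720 bp

spread=452.2720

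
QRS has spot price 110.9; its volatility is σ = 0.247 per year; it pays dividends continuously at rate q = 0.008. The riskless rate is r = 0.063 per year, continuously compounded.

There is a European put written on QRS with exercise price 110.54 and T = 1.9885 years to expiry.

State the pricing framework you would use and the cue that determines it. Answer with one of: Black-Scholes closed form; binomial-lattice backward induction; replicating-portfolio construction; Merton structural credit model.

Key observation: everything needed for the exact continuous-time valuation of the European put on QRS (strike 110.54) is given, and no feature rules the closed form out.

framework: Black-Scholes closed form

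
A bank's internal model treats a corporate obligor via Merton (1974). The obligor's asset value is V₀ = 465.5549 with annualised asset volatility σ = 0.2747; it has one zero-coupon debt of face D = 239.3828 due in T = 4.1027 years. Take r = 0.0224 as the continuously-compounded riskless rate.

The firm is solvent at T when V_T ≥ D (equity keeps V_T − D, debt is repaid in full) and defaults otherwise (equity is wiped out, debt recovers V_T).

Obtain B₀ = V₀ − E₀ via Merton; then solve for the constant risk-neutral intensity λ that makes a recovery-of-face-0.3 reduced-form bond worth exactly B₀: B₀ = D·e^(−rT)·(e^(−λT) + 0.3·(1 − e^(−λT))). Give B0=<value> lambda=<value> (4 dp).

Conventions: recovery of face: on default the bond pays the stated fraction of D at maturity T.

With assets at 465.5549 and a single debt payment of 239.3828 at 4.1027 years:
d₁ = [ln(V₀/D) + (r + σ²/2)T] / (σ√T)
   = [ln(465.5549/239.3828) + (0.0224 + 0.5·0.2747²)·4.1027] / (0.2747·√4.1027)
   = [0.665166 + 0.246696] / 0.556408 = 1.638836
d₂ = d₁ − σ√T = 1.638836 − 0.556408 = 1.082427
N(d₁) = 0.949376,  N(d₂) = 0.860469,  e^(−rT) = 0.912196
E₀ = V₀·N(d₁) − D·e^(−rT)·N(d₂)
   = 465.5549·0.949376 − 239.3828·0.912196·0.860469 = 254.091372
B₀ = V₀ − E₀ = 465.5549 − 254.091372 = 211.463528
e^(−λT) = (B₀·e^(rT)/D − 0.3)/(1 − 0.3) = (211.4635·1.096256/239.3828 − 0.3)/0.7 = 0.95485575
λ = −ln(0.95485575)/4.1027 = 0.011260

B0=211.4635 lambda=0.0113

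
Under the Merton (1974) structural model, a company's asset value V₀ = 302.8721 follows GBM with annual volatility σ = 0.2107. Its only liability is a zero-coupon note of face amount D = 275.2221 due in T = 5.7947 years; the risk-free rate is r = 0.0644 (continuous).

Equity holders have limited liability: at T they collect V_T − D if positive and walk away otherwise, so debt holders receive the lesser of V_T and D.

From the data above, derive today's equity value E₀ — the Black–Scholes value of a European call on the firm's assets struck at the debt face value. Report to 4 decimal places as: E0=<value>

E0=124.8057

With assets at 302.8721 and a single debt payment of 275.2221 at 5.7947 years:
d₁ = [ln(V₀/D) + (r + σ²/2)T] / (σ√T)
   = [ln(302.8721/275.2221) + (0.0644 + 0.5·0.2107²)·5.7947] / (0.2107·√5.7947)
   = [0.095732 + 0.501805] / 0.507201 = 1.178108
d₂ = d₁ − σ√T = 1.178108 − 0.507201 = 0.670907
N(d₁) = 0.880623,  N(d₂) = 0.748860,  e^(−rT) = 0.688542
E₀ = V₀·N(d₁) − D·e^(−rT)·N(d₂)
   = 302.8721·0.880623 − 275.2221·0.688542·0.748860 = 124.805689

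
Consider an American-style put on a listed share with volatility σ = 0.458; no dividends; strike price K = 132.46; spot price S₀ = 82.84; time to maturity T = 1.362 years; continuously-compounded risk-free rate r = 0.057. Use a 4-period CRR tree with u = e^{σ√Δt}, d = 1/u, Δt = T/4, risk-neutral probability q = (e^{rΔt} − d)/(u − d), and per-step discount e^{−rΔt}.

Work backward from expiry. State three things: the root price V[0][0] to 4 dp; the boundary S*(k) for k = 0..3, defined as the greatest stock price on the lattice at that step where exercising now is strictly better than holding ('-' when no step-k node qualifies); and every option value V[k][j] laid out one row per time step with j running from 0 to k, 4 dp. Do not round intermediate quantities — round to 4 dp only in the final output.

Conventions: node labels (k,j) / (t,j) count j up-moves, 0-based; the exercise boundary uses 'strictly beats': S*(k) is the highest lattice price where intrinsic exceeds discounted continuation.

price = 50.6424
boundary = - 63.4123 82.8400 63.4123
tree:
50.6424
69.0477 31.9845
83.9193 49.6200 13.4170
95.3031 69.0477 25.8021 0.0000
104.0172 83.9193 49.6200 0.0000 0.0000

params: Δt=0.34050 u=1.30637 d=0.76548 q=0.46981 e^(-rΔt)=0.98078
t_4 payoffs: 104.0172 83.9193 49.6200 0.0000 0.0000
t_3: node(3,0) S=37.1569 payoff=95.3031 vs cont=92.7570 → 95.3031 [stop]  node(3,1) S=63.4123 payoff=69.0477 vs cont=66.5017 → 69.0477 [stop]  node(3,2) S=108.2199 payoff=24.2401 vs cont=25.8021 → 25.8021 [wait]  node(3,3) S=184.6889 payoff=0.0000 vs cont=0.0000 → 0.0000 [wait]  ⇒ S*(3)=63.4123
t_2: node(2,0) S=48.5407 payoff=83.9193 vs cont=81.3732 → 83.9193 [stop]  node(2,1) S=82.8400 payoff=49.6200 vs cont=47.7937 → 49.6200 [stop]  node(2,2) S=141.3754 payoff=0.0000 vs cont=13.4170 → 13.4170 [wait]  ⇒ S*(2)=82.8400
t_1: node(1,0) S=63.4123 payoff=69.0477 vs cont=66.5017 → 69.0477 [stop]  node(1,1) S=108.2199 payoff=24.2401 vs cont=31.9845 → 31.9845 [wait]  ⇒ S*(1)=63.4123
t_0: node(0,0) S=82.8400 payoff=49.6200 vs cont=50.6424 → 50.6424 [wait]  ⇒ S*(0)=-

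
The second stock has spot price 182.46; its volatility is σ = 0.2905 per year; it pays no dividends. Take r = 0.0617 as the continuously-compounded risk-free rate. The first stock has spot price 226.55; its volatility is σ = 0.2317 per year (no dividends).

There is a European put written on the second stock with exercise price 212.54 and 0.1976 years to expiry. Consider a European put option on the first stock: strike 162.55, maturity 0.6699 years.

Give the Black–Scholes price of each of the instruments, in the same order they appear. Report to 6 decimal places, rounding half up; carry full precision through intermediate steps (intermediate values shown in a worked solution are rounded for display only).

[the second stock put K=212.54]
σ√T = 0.2905·√0.1976 = 0.129134
d₁ = (ln(S/K) + (r+σ²/2)T) / (σ√T) = (ln(182.46/212.54) + (0.0617+0.2905²/2)·0.1976) / 0.129134 = (-0.152599 + 0.020530) / 0.129134 = -1.022735
d₂ = d₁ − σ√T = -1.022735 − 0.129134 = -1.151869
e^{−rT} = 0.987882
N(−d₁) = 0.846783,  N(−d₂) = 0.875312
price = K·e^{−rT}·N(−d₂) − S·N(−d₁) = 183.784515 − 154.504103 = 29.280412
[the first stock put K=162.55]
σ√T = 0.2317·√0.6699 = 0.189640
d₁ = (ln(S/K) + (r+σ²/2)T) / (σ√T) = (ln(226.55/162.55) + (0.0617+0.2317²/2)·0.6699) / 0.189640 = (0.331980 + 0.059315) / 0.189640 = 2.063350
d₂ = d₁ − σ√T = 2.063350 − 0.189640 = 1.873709
e^{−rT} = 0.959510
N(−d₁) = 0.019540,  N(−d₂) = 0.030485
price = K·e^{−rT}·N(−d₂) − S·N(−d₁) = 4.754734 − 4.426721 = 0.328013

price(the second stock put K=212.54) = 29.280412
price(the first stock put K=162.55) = 0.328013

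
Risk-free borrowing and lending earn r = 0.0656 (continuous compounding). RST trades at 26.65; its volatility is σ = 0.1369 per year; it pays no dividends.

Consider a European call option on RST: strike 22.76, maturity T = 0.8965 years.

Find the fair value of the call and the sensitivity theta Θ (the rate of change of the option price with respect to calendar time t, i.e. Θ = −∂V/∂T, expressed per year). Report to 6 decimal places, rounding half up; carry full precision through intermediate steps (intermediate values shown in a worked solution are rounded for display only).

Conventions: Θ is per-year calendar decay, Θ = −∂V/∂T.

σ√T = 0.1369·√0.8965 = 0.129622
d₁ = (ln(S/K) + (r+σ²/2)T) / (σ√T) = (ln(26.65/22.76) + (0.0656+0.1369²/2)·0.8965) / 0.129622 = (0.157785 + 0.067211) / 0.129622 = 1.735785
d₂ = d₁ − σ√T = 1.735785 − 0.129622 = 1.606163
e^{−rT} = 0.942886
N(d₁) = 0.958699,  N(d₂) = 0.945881
Call price V = S·N(d₁) − K·e^{−rT}·N(d₂) = 25.549330 − 20.298676 = 5.250655
φ(d₁) = (1/√(2π))·e^{−d₁²/2} = 0.088442
Θ = −S·φ(d₁)·σ/(2√T) − r·K·e^{−rT}·N(d₂) = −0.170393 − 1.331593 = -1.501986

price = 5.250655
Θ = -1.501986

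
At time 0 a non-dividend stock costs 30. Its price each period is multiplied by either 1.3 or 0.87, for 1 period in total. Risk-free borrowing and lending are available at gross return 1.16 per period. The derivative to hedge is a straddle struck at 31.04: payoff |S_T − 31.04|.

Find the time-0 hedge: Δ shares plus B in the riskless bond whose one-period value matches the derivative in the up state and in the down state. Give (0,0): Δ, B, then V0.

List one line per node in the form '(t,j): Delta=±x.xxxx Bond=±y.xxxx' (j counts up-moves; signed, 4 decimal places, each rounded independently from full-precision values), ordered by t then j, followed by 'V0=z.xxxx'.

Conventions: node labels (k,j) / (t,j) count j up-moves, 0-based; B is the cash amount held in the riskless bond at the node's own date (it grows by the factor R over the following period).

(0,0): Delta=0.2341 Bond=-1.0088
V0=6.0144

The replicating-portfolio and risk-neutral prices coincide; use p* = (1.16−0.87)/(1.3−0.87) = 0.6744 for the latter.
Payoffs at expiry: V(1,0)=4.9400, V(1,1)=7.9600
  t=0,j=0: stock 30.0000 → up 39.0000 (V=7.9600), down 26.1000 (V=4.9400). Price 6.0144; hedge Δ=0.2341, bond B=-1.0088.
Check: Δ(0,0)·S0 + B(0,0) = 6.0144 = V0.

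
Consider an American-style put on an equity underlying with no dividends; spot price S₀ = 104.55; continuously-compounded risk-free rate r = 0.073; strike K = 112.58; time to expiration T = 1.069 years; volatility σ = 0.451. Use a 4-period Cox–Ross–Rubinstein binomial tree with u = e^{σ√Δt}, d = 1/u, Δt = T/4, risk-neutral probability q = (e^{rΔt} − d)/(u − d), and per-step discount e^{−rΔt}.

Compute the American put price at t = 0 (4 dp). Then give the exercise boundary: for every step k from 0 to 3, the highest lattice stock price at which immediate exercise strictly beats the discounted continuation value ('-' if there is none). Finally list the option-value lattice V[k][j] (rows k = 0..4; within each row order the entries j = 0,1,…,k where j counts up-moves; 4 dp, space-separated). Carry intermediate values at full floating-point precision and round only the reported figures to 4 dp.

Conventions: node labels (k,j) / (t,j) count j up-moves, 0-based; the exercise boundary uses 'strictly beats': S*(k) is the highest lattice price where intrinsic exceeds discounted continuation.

price = 20.6699
boundary = - - 65.5862 82.8072
tree:
20.6699
31.8535 9.5810
46.9938 16.9992 2.0575
60.6334 29.7728 4.0647 0.0000
71.4365 46.9938 8.0300 0.0000 0.0000

params: Δt=0.26725 u=1.26257 d=0.79203 q=0.48384 e^(-rΔt)=0.98068
t_4 payoffs: 71.4365 46.9938 8.0300 0.0000 0.0000
t_3: node(3,0) S=51.9466 payoff=60.6334 vs cont=58.4584 → 60.6334 [stop]  node(3,1) S=82.8072 payoff=29.7728 vs cont=27.5977 → 29.7728 [stop]  node(3,2) S=132.0018 payoff=0.0000 vs cont=4.0647 → 4.0647 [wait]  node(3,3) S=210.4221 payoff=0.0000 vs cont=0.0000 → 0.0000 [wait]  ⇒ S*(3)=82.8072
t_2: node(2,0) S=65.5862 payoff=46.9938 vs cont=44.8187 → 46.9938 [stop]  node(2,1) S=104.5500 payoff=8.0300 vs cont=16.9992 → 16.9992 [wait]  node(2,2) S=166.6616 payoff=0.0000 vs cont=2.0575 → 2.0575 [wait]  ⇒ S*(2)=65.5862
t_1: node(1,0) S=82.8072 payoff=29.7728 vs cont=31.8535 → 31.8535 [wait]  node(1,1) S=132.0018 payoff=0.0000 vs cont=9.5810 → 9.5810 [wait]  ⇒ S*(1)=-
t_0: node(0,0) S=104.5500 payoff=8.0300 vs cont=20.6699 → 20.6699 [wait]  ⇒ S*(0)=-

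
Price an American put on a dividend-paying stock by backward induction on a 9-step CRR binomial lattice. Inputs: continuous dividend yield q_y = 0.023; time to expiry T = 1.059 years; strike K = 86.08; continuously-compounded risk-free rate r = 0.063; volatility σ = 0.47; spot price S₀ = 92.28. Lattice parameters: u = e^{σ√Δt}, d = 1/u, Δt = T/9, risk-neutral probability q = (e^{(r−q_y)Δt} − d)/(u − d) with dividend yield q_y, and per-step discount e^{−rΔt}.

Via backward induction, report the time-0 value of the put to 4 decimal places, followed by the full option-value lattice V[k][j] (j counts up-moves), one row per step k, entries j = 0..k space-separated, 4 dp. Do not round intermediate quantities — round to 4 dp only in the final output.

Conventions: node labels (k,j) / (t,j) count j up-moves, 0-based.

price = 12.6659
tree:
12.6659
17.3694 7.6524
23.1893 11.1925 3.8495
30.0430 15.9581 6.0871 1.4303
37.6587 22.0749 9.4301 2.4781 0.2916
44.8685 29.4553 14.2425 4.2451 0.5588 0.0000
51.0048 37.6587 20.8268 7.1695 1.0711 0.0000 0.0000
56.2274 44.8685 29.1876 11.8884 2.0528 0.0000 0.0000 0.0000
60.6723 51.0048 37.6587 19.2346 3.9342 0.0000 0.0000 0.0000 0.0000
64.4555 56.2274 44.8685 29.1876 7.5402 0.0000 0.0000 0.0000 0.0000 0.0000

Δt=0.11767, u=1.17495, d=0.85110, q=0.47435, disc=e^(-rΔt)=0.99261
k=9 terminal: V=max(K-S,0) → 64.4555 56.2274 44.8685 29.1876 7.5402 0.0000 0.0000 0.0000 0.0000 0.0000
k=8: j=0 S=25.4077 intr=60.6723 cont=60.1053 V=60.6723[EX]; j=1 S=35.0752 intr=51.0048 cont=50.4638 V=51.0048[EX]; j=2 S=48.4213 intr=37.6587 cont=37.1539 V=37.6587[EX]; j=3 S=66.8454 intr=19.2346 cont=18.7795 V=19.2346[EX]; j=4 S=92.2800 intr=0.0000 cont=3.9342 V=3.9342[hold]; j=5 S=127.3923 intr=0.0000 cont=0.0000 V=0.0000[hold]; j=6 S=175.8649 intr=0.0000 cont=0.0000 V=0.0000[hold]; j=7 S=242.7811 intr=0.0000 cont=0.0000 V=0.0000[hold]; j=8 S=335.1587 intr=0.0000 cont=0.0000 V=0.0000[hold]
k=7: j=0 S=29.8526 intr=56.2274 cont=55.6723 V=56.2274[EX]; j=1 S=41.2115 intr=44.8685 cont=44.3441 V=44.8685[EX]; j=2 S=56.8924 intr=29.1876 cont=28.7056 V=29.1876[EX]; j=3 S=78.5398 intr=7.5402 cont=11.8884 V=11.8884[hold]; j=4 S=108.4240 intr=0.0000 cont=2.0528 V=2.0528[hold]; j=5 S=149.6791 intr=0.0000 cont=0.0000 V=0.0000[hold]; j=6 S=206.6317 intr=0.0000 cont=0.0000 V=0.0000[hold]; j=7 S=285.2546 intr=0.0000 cont=0.0000 V=0.0000[hold]
k=6: j=0 S=35.0752 intr=51.0048 cont=50.4638 V=51.0048[EX]; j=1 S=48.4213 intr=37.6587 cont=37.1539 V=37.6587[EX]; j=2 S=66.8454 intr=19.2346 cont=20.8268 V=20.8268[hold]; j=3 S=92.2800 intr=0.0000 cont=7.1695 V=7.1695[hold]; j=4 S=127.3923 intr=0.0000 cont=1.0711 V=1.0711[hold]; j=5 S=175.8649 intr=0.0000 cont=0.0000 V=0.0000[hold]; j=6 S=242.7811 intr=0.0000 cont=0.0000 V=0.0000[hold]
k=5: j=0 S=41.2115 intr=44.8685 cont=44.3441 V=44.8685[EX]; j=1 S=56.8924 intr=29.1876 cont=29.4553 V=29.4553[hold]; j=2 S=78.5398 intr=7.5402 cont=14.2425 V=14.2425[hold]; j=3 S=108.4240 intr=0.0000 cont=4.2451 V=4.2451[hold]; j=4 S=149.6791 intr=0.0000 cont=0.5588 V=0.5588[hold]; j=5 S=206.6317 intr=0.0000 cont=0.0000 V=0.0000[hold]
k=4: j=0 S=48.4213 intr=37.6587 cont=37.2799 V=37.6587[EX]; j=1 S=66.8454 intr=19.2346 cont=22.0749 V=22.0749[hold]; j=2 S=92.2800 intr=0.0000 cont=9.4301 V=9.4301[hold]; j=3 S=127.3923 intr=0.0000 cont=2.4781 V=2.4781[hold]; j=4 S=175.8649 intr=0.0000 cont=0.2916 V=0.2916[hold]
k=3: j=0 S=56.8924 intr=29.1876 cont=30.0430 V=30.0430[hold]; j=1 S=78.5398 intr=7.5402 cont=15.9581 V=15.9581[hold]; j=2 S=108.4240 intr=0.0000 cont=6.0871 V=6.0871[hold]; j=3 S=149.6791 intr=0.0000 cont=1.4303 V=1.4303[hold]
k=2: j=0 S=66.8454 intr=19.2346 cont=23.1893 V=23.1893[hold]; j=1 S=92.2800 intr=0.0000 cont=11.1925 V=11.1925[hold]; j=2 S=127.3923 intr=0.0000 cont=3.8495 V=3.8495[hold]
k=1: j=0 S=78.5398 intr=7.5402 cont=17.3694 V=17.3694[hold]; j=1 S=108.4240 intr=0.0000 cont=7.6524 V=7.6524[hold]
k=0: j=0 S=92.2800 intr=0.0000 cont=12.6659 V=12.6659[hold]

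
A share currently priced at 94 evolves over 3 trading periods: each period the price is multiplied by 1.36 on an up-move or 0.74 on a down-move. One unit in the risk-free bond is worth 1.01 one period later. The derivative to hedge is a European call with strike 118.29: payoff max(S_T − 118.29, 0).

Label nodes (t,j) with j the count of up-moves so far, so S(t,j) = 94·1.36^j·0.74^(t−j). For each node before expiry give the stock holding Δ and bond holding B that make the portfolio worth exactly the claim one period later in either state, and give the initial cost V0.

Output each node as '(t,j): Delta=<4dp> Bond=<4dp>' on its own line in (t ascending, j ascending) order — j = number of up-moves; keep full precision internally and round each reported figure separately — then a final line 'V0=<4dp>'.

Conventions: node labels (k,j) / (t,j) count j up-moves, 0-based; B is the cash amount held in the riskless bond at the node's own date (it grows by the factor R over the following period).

No-arbitrage ⇒ martingale measure with p* = (R−d)/(u−d) = 0.4355.
Terminal payoffs: V(3,0)=0.0000, V(3,1)=0.0000, V(3,2)=10.3682, V(3,3)=118.1629
  t=2,j=0: stock 51.4744 → up 70.0052 (V=0.0000), down 38.0911 (V=0.0000). Price 0.0000; hedge Δ=0.0000, bond B=0.0000.
  t=2,j=1: stock 94.6016 → up 128.6582 (V=10.3682), down 70.0052 (V=0.0000). Price 4.4705; hedge Δ=0.1768, bond B=-12.2524.
  t=2,j=2: stock 173.8624 → up 236.4529 (V=118.1629), down 128.6582 (V=10.3682). Price 56.7436; hedge Δ=1.0000, bond B=-117.1188.
  t=1,j=0: stock 69.5600 → up 94.6016 (V=4.4705), down 51.4744 (V=0.0000). Price 1.9275; hedge Δ=0.1037, bond B=-5.2829.
  t=1,j=1: stock 127.8400 → up 173.8624 (V=56.7436), down 94.6016 (V=4.4705). Price 26.9649; hedge Δ=0.6595, bond B=-57.3466.
  t=0,j=0: stock 94.0000 → up 127.8400 (V=26.9649), down 69.5600 (V=1.9275). Price 12.7039; hedge Δ=0.4296, bond B=-27.6790.
Sanity check at the root: Δ(0,0)·S0 + B(0,0) reproduces V0 = 12.7039.

(0,0): Delta=0.4296 Bond=-27.6790
(1,0): Delta=0.1037 Bond=-5.2829
(1,1): Delta=0.6595 Bond=-57.3466
(2,0): Delta=0.0000 Bond=0.0000
(2,1): Delta=0.1768 Bond=-12.2524
(2,2): Delta=1.0000 Bond=-117.1188
V0=12.7039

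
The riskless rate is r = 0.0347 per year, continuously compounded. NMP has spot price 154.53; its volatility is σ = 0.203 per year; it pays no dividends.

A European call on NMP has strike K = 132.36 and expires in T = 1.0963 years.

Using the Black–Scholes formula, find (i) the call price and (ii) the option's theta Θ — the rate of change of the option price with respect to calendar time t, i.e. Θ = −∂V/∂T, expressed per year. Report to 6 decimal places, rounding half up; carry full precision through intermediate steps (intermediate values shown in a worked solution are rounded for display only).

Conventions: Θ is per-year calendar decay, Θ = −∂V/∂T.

price = 30.054427
Θ = -7.060956

σ√T = 0.203·√1.0963 = 0.212550
d₁ = (ln(S/K) + (r+σ²/2)T) / (σ√T) = (ln(154.53/132.36) + (0.0347+0.203²/2)·1.0963) / 0.212550 = (0.154863 + 0.060630) / 0.212550 = 1.013847
d₂ = d₁ − σ√T = 1.013847 − 0.212550 = 0.801298
e^{−rT} = 0.962673
N(d₁) = 0.844672,  N(d₂) = 0.788520
Call price V = S·N(d₁) − K·e^{−rT}·N(d₂) = 130.527199 − 100.472772 = 30.054427
φ(d₁) = (1/√(2π))·e^{−d₁²/2} = 0.238620
Θ = −S·φ(d₁)·σ/(2√T) − r·K·e^{−rT}·N(d₂) = −3.574551 − 3.486405 = -7.060956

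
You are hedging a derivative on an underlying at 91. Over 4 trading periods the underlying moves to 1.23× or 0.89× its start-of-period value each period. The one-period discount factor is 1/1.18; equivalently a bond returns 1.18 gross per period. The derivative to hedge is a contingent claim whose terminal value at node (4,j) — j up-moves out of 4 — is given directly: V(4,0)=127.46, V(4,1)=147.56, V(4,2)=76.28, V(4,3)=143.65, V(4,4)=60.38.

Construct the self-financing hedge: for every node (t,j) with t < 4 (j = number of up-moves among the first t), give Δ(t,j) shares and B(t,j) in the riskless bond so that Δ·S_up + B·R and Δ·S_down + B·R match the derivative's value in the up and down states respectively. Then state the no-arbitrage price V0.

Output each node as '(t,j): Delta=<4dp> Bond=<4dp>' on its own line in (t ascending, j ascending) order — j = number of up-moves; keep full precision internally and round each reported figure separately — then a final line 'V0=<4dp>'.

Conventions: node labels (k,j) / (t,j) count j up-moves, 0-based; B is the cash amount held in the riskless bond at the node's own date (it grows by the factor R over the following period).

(0,0): Delta=-0.6674 Bond=108.8337
(1,0): Delta=0.8233 Bond=7.6941
(1,1): Delta=-0.8534 Bond=149.2392
(2,0): Delta=-2.0001 Bond=212.5922
(2,1): Delta=1.1755 Bond=-26.0094
(2,2): Delta=-1.1065 Bond=210.9491
(3,0): Delta=0.9215 Bond=63.4282
(3,1): Delta=-2.3646 Bond=283.1745
(3,2): Delta=1.6171 Bond=-84.8058
(3,3): Delta=-1.4463 Bond=306.4589
V0=48.0988

Arbitrage-free pricing uses the up-move probability p* = (R−d)/(u−d) = 0.8529, discounting each step at R = 1.18.
Payoffs at expiry: V(4,0)=127.4600, V(4,1)=147.5600, V(4,2)=76.2800, V(4,3)=143.6500, V(4,4)=60.3800
Node (3,0) S=64.1522: V=(p*·147.5600+(1−p*)·127.4600)/1.18=122.5459; Δ=(147.5600−127.4600)/(78.9072−57.0954)=0.9215; B=V−Δ·S=63.4282
Node (3,1) S=88.6598: V=(p*·76.2800+(1−p*)·147.5600)/1.18=73.5274; Δ=(76.2800−147.5600)/(109.0515−78.9072)=-2.3646; B=V−Δ·S=283.1745
Node (3,2) S=122.5298: V=(p*·143.6500+(1−p*)·76.2800)/1.18=113.3412; Δ=(143.6500−76.2800)/(150.7116−109.0515)=1.6171; B=V−Δ·S=-84.8058
Node (3,3) S=169.3389: V=(p*·60.3800+(1−p*)·143.6500)/1.18=61.5471; Δ=(60.3800−143.6500)/(208.2868−150.7116)=-1.4463; B=V−Δ·S=306.4589
Node (2,0) S=72.0811: V=(p*·73.5274+(1−p*)·122.5459)/1.18=68.4203; Δ=(73.5274−122.5459)/(88.6598−64.1522)=-2.0001; B=V−Δ·S=212.5922
Node (2,1) S=99.6177: V=(p*·113.3412+(1−p*)·73.5274)/1.18=91.0900; Δ=(113.3412−73.5274)/(122.5298−88.6598)=1.1755; B=V−Δ·S=-26.0094
Node (2,2) S=137.6739: V=(p*·61.5471+(1−p*)·113.3412)/1.18=58.6135; Δ=(61.5471−113.3412)/(169.3389−122.5298)=-1.1065; B=V−Δ·S=210.9491
Node (1,0) S=80.9900: V=(p*·91.0900+(1−p*)·68.4203)/1.18=74.3697; Δ=(91.0900−68.4203)/(99.6177−72.0811)=0.8233; B=V−Δ·S=7.6941
Node (1,1) S=111.9300: V=(p*·58.6135+(1−p*)·91.0900)/1.18=53.7199; Δ=(58.6135−91.0900)/(137.6739−99.6177)=-0.8534; B=V−Δ·S=149.2392
Node (0,0) S=91.0000: V=(p*·53.7199+(1−p*)·74.3697)/1.18=48.0988; Δ=(53.7199−74.3697)/(111.9300−80.9900)=-0.6674; B=V−Δ·S=108.8337
As a check, the time-0 holding Δ(0,0)·S0 + B(0,0) comes to 48.0988 — exactly V0.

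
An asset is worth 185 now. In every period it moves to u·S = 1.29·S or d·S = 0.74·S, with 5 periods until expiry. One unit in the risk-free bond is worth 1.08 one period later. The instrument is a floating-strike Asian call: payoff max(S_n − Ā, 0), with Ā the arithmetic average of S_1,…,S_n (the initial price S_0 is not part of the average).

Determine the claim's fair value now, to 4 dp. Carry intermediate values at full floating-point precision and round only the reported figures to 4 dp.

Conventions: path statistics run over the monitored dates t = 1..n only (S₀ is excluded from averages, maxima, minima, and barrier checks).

With p* = (R−d)/(u−d) = 0.6182, sum probability × payoff across the paths and divide by R^5.
Enumerate all 2^5 = 32 price paths (U = up ×1.29, D = down ×0.74); each path with k up-moves has probability p*^k·(1−p*)^(5−k).
DDDDD: Ā=81.9398, payoff=0.0000, prob=0.008115
UDDDD: Ā=142.8411, payoff=0.0000, prob=0.013138
DUDDD: Ā=122.4911, payoff=0.0000, prob=0.013138
UUDDD: Ā=213.5318, payoff=0.0000, prob=0.021272
DDUDD: Ā=107.4321, payoff=0.0000, prob=0.013138
UDUDD: Ā=187.2803, payoff=0.0000, prob=0.021272
DUUDD: Ā=166.9303, payoff=0.0000, prob=0.021272
UUUDD: Ā=291.0000, payoff=0.0000, prob=0.034440
DDDUD: Ā=96.2884, payoff=0.0000, prob=0.013138
UDDUD: Ā=167.8541, payoff=0.0000, prob=0.021272
DUDUD: Ā=147.5041, payoff=0.0000, prob=0.021272
UUDUD: Ā=257.1356, payoff=0.0000, prob=0.034440
DDUUD: Ā=132.4451, payoff=0.0000, prob=0.021272
UDUUD: Ā=230.8841, payoff=0.0000, prob=0.034440
DUUUD: Ā=210.5341, payoff=6.9384, prob=0.034440
UUUUD: Ā=367.0121, payoff=12.0953, prob=0.055760
DDDDU: Ā=88.0421, payoff=0.0000, prob=0.013138
UDDDU: Ā=153.4788, payoff=0.0000, prob=0.021272
DUDDU: Ā=133.1288, payoff=0.0000, prob=0.021272
UUDDU: Ā=232.0759, payoff=0.0000, prob=0.034440
DDUDU: Ā=118.0698, payoff=6.6818, prob=0.021272
UDUDU: Ā=205.8244, payoff=11.6481, prob=0.034440
DUUDU: Ā=185.4744, payoff=31.9981, prob=0.034440
UUUDU: Ā=323.3270, payoff=55.7804, prob=0.055760
DDDUU: Ā=106.9262, payoff=17.8255, prob=0.021272
UDDUU: Ā=186.3983, payoff=31.0742, prob=0.034440
DUDUU: Ā=166.0483, payoff=51.4242, prob=0.034440
UUDUU: Ā=289.4626, payoff=89.6448, prob=0.055760
DDUUU: Ā=150.9893, payoff=66.4832, prob=0.034440
UDUUU: Ā=263.2111, payoff=115.8963, prob=0.055760
DUUUU: Ā=242.8611, payoff=136.2463, prob=0.055760
UUUUU: Ā=423.3660, payoff=237.5105, prob=0.090278
Price = Σ prob·payoff / R^5 = 51.679034 / 1.469328 = 35.1719

price = 35.1719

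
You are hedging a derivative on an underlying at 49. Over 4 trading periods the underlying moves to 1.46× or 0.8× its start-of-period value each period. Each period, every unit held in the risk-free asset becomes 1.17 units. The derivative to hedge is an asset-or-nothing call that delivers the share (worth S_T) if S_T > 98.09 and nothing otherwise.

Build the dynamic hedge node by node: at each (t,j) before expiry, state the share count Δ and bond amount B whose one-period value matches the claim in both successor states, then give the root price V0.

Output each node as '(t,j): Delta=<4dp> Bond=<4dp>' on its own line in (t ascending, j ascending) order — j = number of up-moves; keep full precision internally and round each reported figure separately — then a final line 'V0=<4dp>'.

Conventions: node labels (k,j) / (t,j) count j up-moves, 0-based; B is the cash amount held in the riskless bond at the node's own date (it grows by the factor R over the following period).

(0,0): Delta=1.3181 Bond=-32.6917
(1,0): Delta=1.0826 Bond=-29.0167
(1,1): Delta=1.4193 Bond=-45.4857
(2,0): Delta=0.0000 Bond=0.0000
(2,1): Delta=1.5475 Bond=-60.5587
(2,2): Delta=1.3642 Bond=-47.4649
(3,0): Delta=0.0000 Bond=0.0000
(3,1): Delta=0.0000 Bond=0.0000
(3,2): Delta=2.2121 Bond=-126.3877
(3,3): Delta=1.0000 Bond=0.0000
V0=31.8952

No-arbitrage ⇒ martingale measure with p* = (R−d)/(u−d) = 0.5606.
At maturity the claim pays: V(4,0)=0.0000, V(4,1)=0.0000, V(4,2)=0.0000, V(4,3)=121.9957, V(4,4)=222.6422
  t=3,j=0: stock 25.0880 → up 36.6285 (V=0.0000), down 20.0704 (V=0.0000). Price 0.0000; hedge Δ=0.0000, bond B=0.0000.
  t=3,j=1: stock 45.7856 → up 66.8470 (V=0.0000), down 36.6285 (V=0.0000). Price 0.0000; hedge Δ=0.0000, bond B=0.0000.
  t=3,j=2: stock 83.5587 → up 121.9957 (V=121.9957), down 66.8470 (V=0.0000). Price 58.4543; hedge Δ=2.2121, bond B=-126.3877.
  t=3,j=3: stock 152.4947 → up 222.6422 (V=222.6422), down 121.9957 (V=121.9957). Price 152.4947; hedge Δ=1.0000, bond B=0.0000.
  t=2,j=0: stock 31.3600 → up 45.7856 (V=0.0000), down 25.0880 (V=0.0000). Price 0.0000; hedge Δ=0.0000, bond B=0.0000.
  t=2,j=1: stock 57.2320 → up 83.5587 (V=58.4543), down 45.7856 (V=0.0000). Price 28.0084; hedge Δ=1.5475, bond B=-60.5587.
  t=2,j=2: stock 104.4484 → up 152.4947 (V=152.4947), down 83.5587 (V=58.4543). Price 95.0204; hedge Δ=1.3642, bond B=-47.4649.
  t=1,j=0: stock 39.2000 → up 57.2320 (V=28.0084), down 31.3600 (V=0.0000). Price 13.4202; hedge Δ=1.0826, bond B=-29.0167.
  t=1,j=1: stock 71.5400 → up 104.4484 (V=95.0204), down 57.2320 (V=28.0084). Price 56.0477; hedge Δ=1.4193, bond B=-45.4857.
  t=0,j=0: stock 49.0000 → up 71.5400 (V=56.0477), down 39.2000 (V=13.4202). Price 31.8952; hedge Δ=1.3181, bond B=-32.6917.
Sanity check at the root: Δ(0,0)·S0 + B(0,0) reproduces V0 = 31.8952.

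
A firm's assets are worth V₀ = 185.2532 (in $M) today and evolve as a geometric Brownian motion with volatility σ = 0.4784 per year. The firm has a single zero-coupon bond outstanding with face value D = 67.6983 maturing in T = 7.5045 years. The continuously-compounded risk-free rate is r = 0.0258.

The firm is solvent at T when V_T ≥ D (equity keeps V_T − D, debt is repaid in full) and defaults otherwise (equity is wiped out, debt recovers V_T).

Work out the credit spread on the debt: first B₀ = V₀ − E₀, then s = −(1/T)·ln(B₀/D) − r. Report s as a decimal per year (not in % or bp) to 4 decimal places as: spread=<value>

Apply the equity-as-call identities (strike 67.6983, horizon 7.5045 years):
d₁ = [ln(V₀/D) + (r + σ²/2)T] / (σ√T)
   = [ln(185.2532/67.6983) + (0.0258 + 0.5·0.4784²)·7.5045] / (0.4784·√7.5045)
   = [1.006662 + 1.052381] / 1.310545 = 1.571135
d₂ = d₁ − σ√T = 1.571135 − 1.310545 = 0.260589
N(d₁) = 0.941924,  N(d₂) = 0.602795,  e^(−rT) = 0.823974
E₀ = V₀·N(d₁) − D·e^(−rT)·N(d₂)
   = 185.2532·0.941924 − 67.6983·0.823974·0.602795 = 140.869572
B₀ = V₀ − E₀ = 185.2532 − 140.869572 = 44.383628
spread = −(1/T)·ln(B₀/D) − r = −(1/7.5045)·ln(44.383628/67.6983) − 0.0258 = 0.03045830

spread=0.0305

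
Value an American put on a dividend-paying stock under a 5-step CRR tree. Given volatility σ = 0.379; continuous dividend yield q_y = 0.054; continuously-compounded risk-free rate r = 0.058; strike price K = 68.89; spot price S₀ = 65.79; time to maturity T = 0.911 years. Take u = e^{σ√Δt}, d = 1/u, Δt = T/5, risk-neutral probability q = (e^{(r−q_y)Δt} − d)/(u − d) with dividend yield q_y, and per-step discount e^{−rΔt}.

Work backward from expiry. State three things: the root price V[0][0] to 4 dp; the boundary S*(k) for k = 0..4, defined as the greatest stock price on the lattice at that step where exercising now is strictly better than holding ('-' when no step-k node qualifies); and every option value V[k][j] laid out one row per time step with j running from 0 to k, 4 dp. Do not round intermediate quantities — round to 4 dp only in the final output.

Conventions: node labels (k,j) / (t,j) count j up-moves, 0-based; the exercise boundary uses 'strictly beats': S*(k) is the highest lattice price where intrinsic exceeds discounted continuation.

price = 11.1379
boundary = - - - 40.4935 47.6040
tree:
11.1379
15.8634 5.8888
21.7376 9.3847 1.9514
28.3965 14.4796 3.6649 0.0000
34.4450 21.2860 6.8830 0.0000 0.0000
39.5900 28.3965 12.9269 0.0000 0.0000 0.0000

params: Δt=0.18220 u=1.17560 d=0.85063 q=0.46189 e^(-rΔt)=0.98949
t_5 payoffs: 39.5900 28.3965 12.9269 0.0000 0.0000 0.0000
t_4: node(4,0) S=34.4450 payoff=34.4450 vs cont=34.0580 → 34.4450 [stop]  node(4,1) S=47.6040 payoff=21.2860 vs cont=21.0279 → 21.2860 [stop]  node(4,2) S=65.7900 payoff=3.1000 vs cont=6.8830 → 6.8830 [wait]  node(4,3) S=90.9236 payoff=0.0000 vs cont=0.0000 → 0.0000 [wait]  node(4,4) S=125.6589 payoff=0.0000 vs cont=0.0000 → 0.0000 [wait]  ⇒ S*(4)=47.6040
t_3: node(3,0) S=40.4935 payoff=28.3965 vs cont=28.0688 → 28.3965 [stop]  node(3,1) S=55.9631 payoff=12.9269 vs cont=14.4796 → 14.4796 [wait]  node(3,2) S=77.3425 payoff=0.0000 vs cont=3.6649 → 3.6649 [wait]  node(3,3) S=106.8894 payoff=0.0000 vs cont=0.0000 → 0.0000 [wait]  ⇒ S*(3)=40.4935
t_2: node(2,0) S=47.6040 payoff=21.2860 vs cont=21.7376 → 21.7376 [wait]  node(2,1) S=65.7900 payoff=3.1000 vs cont=9.3847 → 9.3847 [wait]  node(2,2) S=90.9236 payoff=0.0000 vs cont=1.9514 → 1.9514 [wait]  ⇒ S*(2)=-
t_1: node(1,0) S=55.9631 payoff=12.9269 vs cont=15.8634 → 15.8634 [wait]  node(1,1) S=77.3425 payoff=0.0000 vs cont=5.8888 → 5.8888 [wait]  ⇒ S*(1)=-
t_0: node(0,0) S=65.7900 payoff=3.1000 vs cont=11.1379 → 11.1379 [wait]  ⇒ S*(0)=-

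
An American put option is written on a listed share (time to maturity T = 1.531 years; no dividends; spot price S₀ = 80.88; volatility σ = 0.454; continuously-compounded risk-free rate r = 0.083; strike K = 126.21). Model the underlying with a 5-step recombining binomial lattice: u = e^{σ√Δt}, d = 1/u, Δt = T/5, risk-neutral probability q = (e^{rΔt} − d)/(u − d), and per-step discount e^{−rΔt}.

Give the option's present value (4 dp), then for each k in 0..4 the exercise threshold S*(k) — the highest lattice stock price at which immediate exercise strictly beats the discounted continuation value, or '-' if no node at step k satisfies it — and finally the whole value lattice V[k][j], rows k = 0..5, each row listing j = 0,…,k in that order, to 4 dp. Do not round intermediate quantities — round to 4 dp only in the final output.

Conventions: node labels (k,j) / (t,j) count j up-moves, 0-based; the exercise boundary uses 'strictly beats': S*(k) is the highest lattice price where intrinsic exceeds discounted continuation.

price = 46.0964
boundary = - 62.9125 80.8800 62.9125 80.8800
tree:
46.0964
63.2975 30.4954
77.2736 45.3300 16.5527
88.1448 63.2975 27.8963 5.5342
96.6010 77.2736 45.3300 11.0919 0.0000
103.1787 88.1448 63.2975 22.2310 0.0000 0.0000

Δt=0.30620, u=1.28560, d=0.77785, q=0.48822, disc=e^(-rΔt)=0.97491
k=5 terminal: V=max(K-S,0) → 103.1787 88.1448 63.2975 22.2310 0.0000 0.0000
k=4: j=0 S=29.6090 intr=96.6010 cont=93.4339 V=96.6010[EX]; j=1 S=48.9364 intr=77.2736 cont=74.1064 V=77.2736[EX]; j=2 S=80.8800 intr=45.3300 cont=42.1628 V=45.3300[EX]; j=3 S=133.6750 intr=0.0000 cont=11.0919 V=11.0919[hold]; j=4 S=220.9323 intr=0.0000 cont=0.0000 V=0.0000[hold]  S*(4)=80.8800
k=3: j=0 S=38.0652 intr=88.1448 cont=84.9777 V=88.1448[EX]; j=1 S=62.9125 intr=63.2975 cont=60.1304 V=63.2975[EX]; j=2 S=103.9790 intr=22.2310 cont=27.8963 V=27.8963[hold]; j=3 S=171.8520 intr=0.0000 cont=5.5342 V=5.5342[hold]  S*(3)=62.9125
k=2: j=0 S=48.9364 intr=77.2736 cont=74.1064 V=77.2736[EX]; j=1 S=80.8800 intr=45.3300 cont=44.8593 V=45.3300[EX]; j=2 S=133.6750 intr=0.0000 cont=16.5527 V=16.5527[hold]  S*(2)=80.8800
k=1: j=0 S=62.9125 intr=63.2975 cont=60.1304 V=63.2975[EX]; j=1 S=103.9790 intr=22.2310 cont=30.4954 V=30.4954[hold]  S*(1)=62.9125
k=0: j=0 S=80.8800 intr=45.3300 cont=46.0964 V=46.0964[hold]  S*(0)=-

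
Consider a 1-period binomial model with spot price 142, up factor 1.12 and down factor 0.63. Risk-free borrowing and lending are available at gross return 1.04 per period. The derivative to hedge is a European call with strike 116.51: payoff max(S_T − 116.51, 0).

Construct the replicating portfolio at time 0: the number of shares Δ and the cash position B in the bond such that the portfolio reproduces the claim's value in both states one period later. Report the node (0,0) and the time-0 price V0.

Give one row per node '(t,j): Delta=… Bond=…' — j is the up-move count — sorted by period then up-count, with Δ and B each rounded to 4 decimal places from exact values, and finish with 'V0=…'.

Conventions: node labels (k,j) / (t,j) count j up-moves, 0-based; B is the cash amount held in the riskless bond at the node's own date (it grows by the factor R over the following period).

The replicating-portfolio and risk-neutral prices coincide; use p* = (1.04−0.63)/(1.12−0.63) = 0.8367 for the latter.
Payoffs at expiry: V(1,0)=0.0000, V(1,1)=42.5300
(0,0): S=142.0000. Δ = (V_up−V_dn)/(S_up−S_dn) = (42.5300−0.0000)/(159.0400−89.4600) = 0.6112. V = [p*·42.5300 + (1−p*)·0.0000]/1.04 = 34.2176. B = V − Δ·S = -52.5783.
Verification: the root portfolio costs Δ(0,0)·S0 + B(0,0) = 34.2176, matching V0.

(0,0): Delta=0.6112 Bond=-52.5783
V0=34.2176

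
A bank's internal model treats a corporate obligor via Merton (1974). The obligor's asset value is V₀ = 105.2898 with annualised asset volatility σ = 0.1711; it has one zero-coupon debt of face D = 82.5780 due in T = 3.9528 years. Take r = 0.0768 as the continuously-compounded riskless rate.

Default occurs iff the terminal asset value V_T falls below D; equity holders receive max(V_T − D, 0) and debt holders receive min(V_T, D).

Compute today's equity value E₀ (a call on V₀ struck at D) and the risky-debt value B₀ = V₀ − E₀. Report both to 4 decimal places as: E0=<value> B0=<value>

E0=44.9497 B0=60.3401

Equity is a call on the firm's assets struck at D = 82.5780:
d₁ = [ln(V₀/D) + (r + σ²/2)T] / (σ√T)
   = [ln(105.2898/82.5780) + (0.0768 + 0.5·0.1711²)·3.9528] / (0.1711·√3.9528)
   = [0.242973 + 0.361435] / 0.340175 = 1.776755
d₂ = d₁ − σ√T = 1.776755 − 0.340175 = 1.436580
N(d₁) = 0.962196,  N(d₂) = 0.924581,  e^(−rT) = 0.738174
E₀ = V₀·N(d₁) − D·e^(−rT)·N(d₂)
   = 105.2898·0.962196 − 82.5780·0.738174·0.924581 = 44.949717
B₀ = V₀ − E₀ = 105.2898 − 44.949717 = 60.340083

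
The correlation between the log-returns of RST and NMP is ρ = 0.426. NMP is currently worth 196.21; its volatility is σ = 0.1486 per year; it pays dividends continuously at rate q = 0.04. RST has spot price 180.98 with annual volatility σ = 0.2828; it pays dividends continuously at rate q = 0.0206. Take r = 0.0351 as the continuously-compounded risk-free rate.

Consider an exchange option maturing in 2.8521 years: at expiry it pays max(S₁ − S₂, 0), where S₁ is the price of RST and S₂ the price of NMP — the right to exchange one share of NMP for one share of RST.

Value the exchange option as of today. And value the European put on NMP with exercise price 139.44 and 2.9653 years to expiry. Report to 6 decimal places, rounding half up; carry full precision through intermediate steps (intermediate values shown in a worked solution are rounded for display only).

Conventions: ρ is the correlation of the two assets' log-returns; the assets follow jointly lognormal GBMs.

exchange price = 27.591017
price(NMP put K=139.44) = 1.796146

σ_eff = √(σ₁² + σ₂² − 2ρσ₁σ₂) = √(0.2828² + 0.1486² − 2·0.426·0.2828·0.1486) = 0.257397
d₁ = (ln(S₁/S₂) + (q₂ − q₁ + σ_eff²/2)T) / (σ_eff√T) = (ln(180.98/196.21) + (0.04 − 0.0206 + 0.033127)·2.8521) / 0.434696 = 0.158760
d₂ = d₁ − σ_eff√T = 0.158760 − 0.434696 = -0.275937
N(d₁) = 0.563071,  N(d₂) = 0.391298
V = S₁·e^{−q₁T}·N(d₁) − S₂·e^{−q₂T}·N(d₂) = 96.089831 − 68.498814 = 27.591017
[vanilla: NMP put K=139.44]
σ√T = 0.1486·√2.9653 = 0.255890
d₁ = (ln(S/K) + (r−q+σ²/2)T) / (σ√T) = (ln(196.21/139.44) + (0.0351−0.04+0.1486²/2)·2.9653) / 0.255890 = (0.341551 + 0.018210) / 0.255890 = 1.405921
d₂ = d₁ − σ√T = 1.405921 − 0.255890 = 1.150031
e^{−rT} = 0.901151
e^{−qT} = 0.888152
N(−d₁) = 0.079874,  N(−d₂) = 0.125066
price = K·e^{−rT}·N(−d₂) − S·e^{−qT}·N(−d₁) = 15.715304 − 13.919157 = 1.796146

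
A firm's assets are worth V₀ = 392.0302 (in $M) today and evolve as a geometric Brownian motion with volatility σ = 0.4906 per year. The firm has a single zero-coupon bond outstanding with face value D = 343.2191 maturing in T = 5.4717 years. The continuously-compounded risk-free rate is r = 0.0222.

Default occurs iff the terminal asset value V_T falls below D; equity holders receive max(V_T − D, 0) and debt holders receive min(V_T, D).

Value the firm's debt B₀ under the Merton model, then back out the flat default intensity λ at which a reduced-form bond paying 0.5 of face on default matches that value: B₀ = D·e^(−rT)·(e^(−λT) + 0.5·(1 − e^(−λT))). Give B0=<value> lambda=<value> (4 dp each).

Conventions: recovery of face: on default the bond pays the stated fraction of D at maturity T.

Apply the equity-as-call identities (strike 343.2191, horizon 5.4717 years):
d₁ = [ln(V₀/D) + (r + σ²/2)T] / (σ√T)
   = [ln(392.0302/343.2191) + (0.0222 + 0.5·0.4906²)·5.4717] / (0.4906·√5.4717)
   = [0.132970 + 0.779959] / 1.147595 = 0.795515
d₂ = d₁ − σ√T = 0.795515 − 1.147595 = -0.352080
N(d₁) = 0.786843,  N(d₂) = 0.362389,  e^(−rT) = 0.885616
E₀ = V₀·N(d₁) − D·e^(−rT)·N(d₂)
   = 392.0302·0.786843 − 343.2191·0.885616·0.362389 = 198.314302
B₀ = V₀ − E₀ = 392.0302 − 198.314302 = 193.715898
e^(−λT) = (B₀·e^(rT)/D − 0.5)/(1 − 0.5) = (193.7159·1.129157/343.2191 − 0.5)/0.5 = 0.27461294
λ = −ln(0.27461294)/5.4717 = 0.236196

B0=193.7159 lambda=0.2362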